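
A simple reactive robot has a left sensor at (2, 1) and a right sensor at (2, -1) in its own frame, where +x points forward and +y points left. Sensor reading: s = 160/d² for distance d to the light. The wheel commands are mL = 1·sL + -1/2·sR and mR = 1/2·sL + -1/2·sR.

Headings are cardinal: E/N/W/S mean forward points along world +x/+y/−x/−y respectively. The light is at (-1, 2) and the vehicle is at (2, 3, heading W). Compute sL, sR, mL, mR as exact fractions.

left sensor world pos  = (0, 2); dL² = 1
right sensor world pos = (0, 4); dR² = 5
sL = 160/1 = 160
sR = 160/5 = 32
mL = 1·sL + -1/2·sR = 144
mR = 1/2·sL + -1/2·sR = 64

160 32 144 64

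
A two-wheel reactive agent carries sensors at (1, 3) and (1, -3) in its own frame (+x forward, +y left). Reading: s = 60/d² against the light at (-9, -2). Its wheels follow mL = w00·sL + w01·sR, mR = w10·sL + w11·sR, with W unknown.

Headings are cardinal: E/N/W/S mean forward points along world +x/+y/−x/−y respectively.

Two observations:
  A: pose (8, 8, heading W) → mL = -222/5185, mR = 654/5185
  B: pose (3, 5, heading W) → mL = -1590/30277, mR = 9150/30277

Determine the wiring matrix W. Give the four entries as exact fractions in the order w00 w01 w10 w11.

obs A: pose=(8,8,W) → sL=12/61, sR=12/85, mL=-222/5185, mR=654/5185
obs B: pose=(3,5,W) → sL=60/137, sR=60/221, mL=-1590/30277, mR=9150/30277
sensor matrix S = [[12/61, 12/85], [60/137, 60/221]]; det S = -15552/1846897
solve [mL_A; mL_B] = S·[w00; w01] and [mR_A; mR_B] = S·[w10; w11]:
  w00 = 1/2, w01 = -1, w10 = 1, w11 = -1/2

1/2 -1 1 -1/2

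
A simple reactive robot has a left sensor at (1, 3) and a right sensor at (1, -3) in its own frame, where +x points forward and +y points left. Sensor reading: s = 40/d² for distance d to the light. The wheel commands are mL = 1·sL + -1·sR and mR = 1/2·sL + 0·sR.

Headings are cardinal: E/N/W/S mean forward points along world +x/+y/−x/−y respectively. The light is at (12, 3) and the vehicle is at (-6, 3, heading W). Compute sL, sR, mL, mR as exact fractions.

4/37 4/37 0 2/37

left sensor world pos  = (-7, 0); dL² = 370
right sensor world pos = (-7, 6); dR² = 370
sL = 40/370 = 4/37
sR = 40/370 = 4/37
mL = 1·sL + -1·sR = 0
mR = 1/2·sL + 0·sR = 2/37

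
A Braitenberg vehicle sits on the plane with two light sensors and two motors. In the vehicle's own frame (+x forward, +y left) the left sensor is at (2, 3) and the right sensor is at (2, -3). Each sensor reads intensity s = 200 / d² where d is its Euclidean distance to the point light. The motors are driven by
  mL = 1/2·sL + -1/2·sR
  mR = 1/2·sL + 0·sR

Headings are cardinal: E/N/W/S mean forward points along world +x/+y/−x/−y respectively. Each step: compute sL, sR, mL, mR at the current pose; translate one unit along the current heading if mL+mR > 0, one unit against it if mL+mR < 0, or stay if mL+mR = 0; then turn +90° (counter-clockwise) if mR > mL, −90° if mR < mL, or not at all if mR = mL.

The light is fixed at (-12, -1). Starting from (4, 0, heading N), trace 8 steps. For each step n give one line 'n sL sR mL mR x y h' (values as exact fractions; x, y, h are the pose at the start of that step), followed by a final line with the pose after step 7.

n=0: pose=(4,0,N); sL=100/89, sR=20/37; mL=960/3293, mR=50/89; mL+mR=2810/3293 → advance +1; mR−mL=10/37 → turn +1·90°
n=1: pose=(4,1,W); sL=200/197, sR=200/221; mL=2400/43537, mR=100/197; mL+mR=24500/43537 → advance +1; mR−mL=100/221 → turn +1·90°
n=2: pose=(3,1,S); sL=50/81, sR=25/18; mL=-125/324, mR=25/81; mL+mR=-25/324 → advance -1; mR−mL=25/36 → turn +1·90°
n=3: pose=(3,2,E); sL=8/13, sR=200/289; mL=-144/3757, mR=4/13; mL+mR=1012/3757 → advance +1; mR−mL=100/289 → turn +1·90°
n=4: pose=(4,2,N); sL=100/97, sR=100/193; mL=4800/18721, mR=50/97; mL+mR=14450/18721 → advance +1; mR−mL=50/193 → turn +1·90°
n=5: pose=(4,3,W); sL=200/197, sR=40/49; mL=960/9653, mR=100/197; mL+mR=5860/9653 → advance +1; mR−mL=20/49 → turn +1·90°
n=6: pose=(3,3,S); sL=25/41, sR=50/37; mL=-1125/3034, mR=25/82; mL+mR=-100/1517 → advance -1; mR−mL=25/37 → turn +1·90°
n=7: pose=(3,4,E); sL=200/353, sR=200/293; mL=-6000/103429, mR=100/353; mL+mR=23300/103429 → advance +1; mR−mL=100/293 → turn +1·90°

0 100/89 20/37 960/3293 50/89 4 0 N
1 200/197 200/221 2400/43537 100/197 4 1 W
2 50/81 25/18 -125/324 25/81 3 1 S
3 8/13 200/289 -144/3757 4/13 3 2 E
4 100/97 100/193 4800/18721 50/97 4 2 N
5 200/197 40/49 960/9653 100/197 4 3 W
6 25/41 50/37 -1125/3034 25/82 3 3 S
7 200/353 200/293 -6000/103429 100/353 3 4 E
final 4 4 N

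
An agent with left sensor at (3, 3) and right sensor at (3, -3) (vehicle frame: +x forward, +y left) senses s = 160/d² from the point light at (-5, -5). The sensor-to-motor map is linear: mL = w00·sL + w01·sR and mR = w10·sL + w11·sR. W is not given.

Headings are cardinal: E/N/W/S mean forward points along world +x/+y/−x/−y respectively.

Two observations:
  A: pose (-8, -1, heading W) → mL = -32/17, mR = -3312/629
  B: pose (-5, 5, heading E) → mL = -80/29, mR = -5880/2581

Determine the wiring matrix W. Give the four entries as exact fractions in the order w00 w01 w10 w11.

obs A: pose=(-8,-1,W) → sL=160/37, sR=32/17, mL=-32/17, mR=-3312/629
obs B: pose=(-5,5,E) → sL=80/89, sR=80/29, mL=-80/29, mR=-5880/2581
sensor matrix S = [[160/37, 32/17], [80/89, 80/29]]; det S = 16619520/1623449
solve [mL_A; mL_B] = S·[w00; w01] and [mR_A; mR_B] = S·[w10; w11]:
  w00 = 0, w01 = -1, w10 = -1, w11 = -1/2

0 -1 -1 -1/2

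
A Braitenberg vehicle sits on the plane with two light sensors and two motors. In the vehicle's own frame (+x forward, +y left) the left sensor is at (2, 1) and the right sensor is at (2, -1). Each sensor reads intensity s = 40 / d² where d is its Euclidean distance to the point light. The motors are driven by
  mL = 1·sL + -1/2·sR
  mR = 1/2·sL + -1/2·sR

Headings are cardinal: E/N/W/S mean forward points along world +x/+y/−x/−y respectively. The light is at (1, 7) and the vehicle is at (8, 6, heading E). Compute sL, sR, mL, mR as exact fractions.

40/81 8/17 356/1377 16/1377

left sensor world pos  = (10, 7); dL² = 81
right sensor world pos = (10, 5); dR² = 85
sL = 40/81 = 40/81
sR = 40/85 = 8/17
mL = 1·sL + -1/2·sR = 356/1377
mR = 1/2·sL + -1/2·sR = 16/1377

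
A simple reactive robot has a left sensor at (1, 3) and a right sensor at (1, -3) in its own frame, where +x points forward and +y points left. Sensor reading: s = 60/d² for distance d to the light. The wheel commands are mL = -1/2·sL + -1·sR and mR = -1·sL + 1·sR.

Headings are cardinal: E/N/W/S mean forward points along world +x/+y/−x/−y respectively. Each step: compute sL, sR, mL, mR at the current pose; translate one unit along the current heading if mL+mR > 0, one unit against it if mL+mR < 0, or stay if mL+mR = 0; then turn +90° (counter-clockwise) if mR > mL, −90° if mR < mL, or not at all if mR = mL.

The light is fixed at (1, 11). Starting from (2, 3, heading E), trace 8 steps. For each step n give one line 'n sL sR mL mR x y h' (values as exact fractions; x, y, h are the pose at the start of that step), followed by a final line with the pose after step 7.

0 60/29 12/25 -1098/725 -1152/725 2 3 E
1 2/3 2/3 -1 0 1 3 S
2 60/17 60/101 -4050/1717 -5040/1717 1 4 E
3 15/17 3/4 -81/68 -9/68 0 4 S
4 20/3 20/27 -110/27 -160/27 0 5 E
5 6/5 30/37 -261/185 -72/185 -1 5 S
6 12 12/13 -90/13 -144/13 -1 6 E
7 5/3 5/6 -5/3 -5/6 -2 6 S
final -2 7 E

n=0: pose=(2,3,E); sL=60/29, sR=12/25; mL=-1098/725, mR=-1152/725; mL+mR=-90/29 → advance -1; mR−mL=-54/725 → turn -1·90°
n=1: pose=(1,3,S); sL=2/3, sR=2/3; mL=-1, mR=0; mL+mR=-1 → advance -1; mR−mL=1 → turn +1·90°
n=2: pose=(1,4,E); sL=60/17, sR=60/101; mL=-4050/1717, mR=-5040/1717; mL+mR=-90/17 → advance -1; mR−mL=-990/1717 → turn -1·90°
n=3: pose=(0,4,S); sL=15/17, sR=3/4; mL=-81/68, mR=-9/68; mL+mR=-45/34 → advance -1; mR−mL=18/17 → turn +1·90°
n=4: pose=(0,5,E); sL=20/3, sR=20/27; mL=-110/27, mR=-160/27; mL+mR=-10 → advance -1; mR−mL=-50/27 → turn -1·90°
n=5: pose=(-1,5,S); sL=6/5, sR=30/37; mL=-261/185, mR=-72/185; mL+mR=-9/5 → advance -1; mR−mL=189/185 → turn +1·90°
n=6: pose=(-1,6,E); sL=12, sR=12/13; mL=-90/13, mR=-144/13; mL+mR=-18 → advance -1; mR−mL=-54/13 → turn -1·90°
n=7: pose=(-2,6,S); sL=5/3, sR=5/6; mL=-5/3, mR=-5/6; mL+mR=-5/2 → advance -1; mR−mL=5/6 → turn +1·90°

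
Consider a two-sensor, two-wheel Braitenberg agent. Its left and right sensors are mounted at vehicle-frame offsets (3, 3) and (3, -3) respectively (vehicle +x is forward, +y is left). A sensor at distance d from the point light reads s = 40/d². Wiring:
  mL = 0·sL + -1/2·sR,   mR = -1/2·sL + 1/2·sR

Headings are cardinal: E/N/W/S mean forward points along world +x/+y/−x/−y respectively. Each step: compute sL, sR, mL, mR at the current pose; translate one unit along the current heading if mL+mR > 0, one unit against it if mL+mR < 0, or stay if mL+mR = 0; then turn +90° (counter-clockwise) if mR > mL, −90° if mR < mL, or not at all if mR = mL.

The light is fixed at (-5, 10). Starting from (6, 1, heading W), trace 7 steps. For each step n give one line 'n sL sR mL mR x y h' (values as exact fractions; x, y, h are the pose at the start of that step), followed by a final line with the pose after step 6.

n=0: pose=(6,1,W); sL=5/26, sR=2/5; mL=-1/5, mR=27/260; mL+mR=-5/52 → advance -1; mR−mL=79/260 → turn +1·90°
n=1: pose=(7,1,S); sL=40/369, sR=8/45; mL=-4/45, mR=64/1845; mL+mR=-20/369 → advance -1; mR−mL=76/615 → turn +1·90°
n=2: pose=(7,2,E); sL=4/25, sR=20/173; mL=-10/173, mR=-96/4325; mL+mR=-2/25 → advance -1; mR−mL=154/4325 → turn +1·90°
n=3: pose=(6,2,N); sL=40/89, sR=40/221; mL=-20/221, mR=-2640/19669; mL+mR=-20/89 → advance -1; mR−mL=-860/19669 → turn -1·90°
n=4: pose=(6,1,E); sL=5/29, sR=2/17; mL=-1/17, mR=-27/986; mL+mR=-5/58 → advance -1; mR−mL=31/986 → turn +1·90°
n=5: pose=(5,1,N); sL=8/17, sR=8/41; mL=-4/41, mR=-96/697; mL+mR=-4/17 → advance -1; mR−mL=-28/697 → turn -1·90°
n=6: pose=(5,0,E); sL=20/109, sR=20/169; mL=-10/169, mR=-600/18421; mL+mR=-10/109 → advance -1; mR−mL=490/18421 → turn +1·90°

0 5/26 2/5 -1/5 27/260 6 1 W
1 40/369 8/45 -4/45 64/1845 7 1 S
2 4/25 20/173 -10/173 -96/4325 7 2 E
3 40/89 40/221 -20/221 -2640/19669 6 2 N
4 5/29 2/17 -1/17 -27/986 6 1 E
5 8/17 8/41 -4/41 -96/697 5 1 N
6 20/109 20/169 -10/169 -600/18421 5 0 E
final 4 0 N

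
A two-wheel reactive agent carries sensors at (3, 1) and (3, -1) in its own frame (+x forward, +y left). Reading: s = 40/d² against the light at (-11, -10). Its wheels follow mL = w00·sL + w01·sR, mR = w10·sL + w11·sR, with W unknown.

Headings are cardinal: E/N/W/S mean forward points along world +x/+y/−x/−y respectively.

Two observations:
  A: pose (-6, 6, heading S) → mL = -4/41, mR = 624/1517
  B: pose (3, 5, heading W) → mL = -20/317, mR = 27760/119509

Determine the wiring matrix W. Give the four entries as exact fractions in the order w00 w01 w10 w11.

-1/2 0 1 1

obs A: pose=(-6,6,S) → sL=8/41, sR=8/37, mL=-4/41, mR=624/1517
obs B: pose=(3,5,W) → sL=40/317, sR=40/377, mL=-20/317, mR=27760/119509
sensor matrix S = [[8/41, 8/37], [40/317, 40/377]]; det S = -1192960/181295153
solve [mL_A; mL_B] = S·[w00; w01] and [mR_A; mR_B] = S·[w10; w11]:
  w00 = -1/2, w01 = 0, w10 = 1, w11 = 1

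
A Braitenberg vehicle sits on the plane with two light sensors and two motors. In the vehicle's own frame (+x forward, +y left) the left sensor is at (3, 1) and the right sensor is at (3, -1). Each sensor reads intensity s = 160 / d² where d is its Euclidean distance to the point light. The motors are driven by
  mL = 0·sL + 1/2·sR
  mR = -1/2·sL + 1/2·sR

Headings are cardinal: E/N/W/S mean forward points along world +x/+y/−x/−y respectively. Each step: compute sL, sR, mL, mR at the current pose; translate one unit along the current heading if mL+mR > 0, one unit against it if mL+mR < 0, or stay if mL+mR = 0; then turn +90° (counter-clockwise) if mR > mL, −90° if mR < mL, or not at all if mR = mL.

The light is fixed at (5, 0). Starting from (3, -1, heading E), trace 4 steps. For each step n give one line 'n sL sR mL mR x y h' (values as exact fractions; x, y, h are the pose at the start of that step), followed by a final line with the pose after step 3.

n=0: pose=(3,-1,E); sL=160, sR=32; mL=16, mR=-64; mL+mR=-48 → advance -1; mR−mL=-80 → turn -1·90°
n=1: pose=(2,-1,S); sL=8, sR=5; mL=5/2, mR=-3/2; mL+mR=1 → advance +1; mR−mL=-4 → turn -1·90°
n=2: pose=(2,-2,W); sL=32/9, sR=160/37; mL=80/37, mR=128/333; mL+mR=848/333 → advance +1; mR−mL=-16/9 → turn -1·90°
n=3: pose=(1,-2,N); sL=80/13, sR=16; mL=8, mR=64/13; mL+mR=168/13 → advance +1; mR−mL=-40/13 → turn -1·90°

0 160 32 16 -64 3 -1 E
1 8 5 5/2 -3/2 2 -1 S
2 32/9 160/37 80/37 128/333 2 -2 W
3 80/13 16 8 64/13 1 -2 N
final 1 -1 E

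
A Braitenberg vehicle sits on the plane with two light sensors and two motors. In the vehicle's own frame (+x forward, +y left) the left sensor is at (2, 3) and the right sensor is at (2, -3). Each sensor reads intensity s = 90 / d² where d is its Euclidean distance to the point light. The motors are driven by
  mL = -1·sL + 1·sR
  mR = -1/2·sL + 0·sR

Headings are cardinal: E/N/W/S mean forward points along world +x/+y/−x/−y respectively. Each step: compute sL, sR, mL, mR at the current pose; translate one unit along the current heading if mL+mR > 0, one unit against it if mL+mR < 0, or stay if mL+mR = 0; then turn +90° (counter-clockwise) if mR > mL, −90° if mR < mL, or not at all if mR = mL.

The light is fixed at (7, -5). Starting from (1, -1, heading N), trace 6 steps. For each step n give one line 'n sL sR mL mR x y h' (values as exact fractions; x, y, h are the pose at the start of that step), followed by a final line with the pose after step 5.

0 10/13 2 16/13 -5/13 1 -1 N
1 9/8 9/2 27/8 -9/16 1 0 E
2 90/13 90/73 -5400/949 -45/13 2 0 S
3 1 5 4 -1/2 2 1 E
4 90/17 18/13 -864/221 -45/17 3 1 S
5 45/52 9/2 189/52 -45/104 3 2 E
final 4 2 S

n=0: pose=(1,-1,N); sL=10/13, sR=2; mL=16/13, mR=-5/13; mL+mR=11/13 → advance +1; mR−mL=-21/13 → turn -1·90°
n=1: pose=(1,0,E); sL=9/8, sR=9/2; mL=27/8, mR=-9/16; mL+mR=45/16 → advance +1; mR−mL=-63/16 → turn -1·90°
n=2: pose=(2,0,S); sL=90/13, sR=90/73; mL=-5400/949, mR=-45/13; mL+mR=-8685/949 → advance -1; mR−mL=2115/949 → turn +1·90°
n=3: pose=(2,1,E); sL=1, sR=5; mL=4, mR=-1/2; mL+mR=7/2 → advance +1; mR−mL=-9/2 → turn -1·90°
n=4: pose=(3,1,S); sL=90/17, sR=18/13; mL=-864/221, mR=-45/17; mL+mR=-1449/221 → advance -1; mR−mL=279/221 → turn +1·90°
n=5: pose=(3,2,E); sL=45/52, sR=9/2; mL=189/52, mR=-45/104; mL+mR=333/104 → advance +1; mR−mL=-423/104 → turn -1·90°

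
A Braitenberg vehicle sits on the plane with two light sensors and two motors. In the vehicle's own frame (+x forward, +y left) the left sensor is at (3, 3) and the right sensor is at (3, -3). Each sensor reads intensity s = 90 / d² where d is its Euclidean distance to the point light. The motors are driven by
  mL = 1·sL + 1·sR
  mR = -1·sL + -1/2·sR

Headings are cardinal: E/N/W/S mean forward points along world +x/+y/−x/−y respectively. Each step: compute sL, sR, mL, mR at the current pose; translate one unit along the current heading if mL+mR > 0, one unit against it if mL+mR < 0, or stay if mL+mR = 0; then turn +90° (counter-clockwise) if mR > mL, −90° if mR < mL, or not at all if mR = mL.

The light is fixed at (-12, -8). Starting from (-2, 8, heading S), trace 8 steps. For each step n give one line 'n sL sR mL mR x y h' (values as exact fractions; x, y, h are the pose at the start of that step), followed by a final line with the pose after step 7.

n=0: pose=(-2,8,S); sL=45/169, sR=45/109; mL=12510/18421, mR=-17415/36842; mL+mR=45/218 → advance +1; mR−mL=-42435/36842 → turn -1·90°
n=1: pose=(-2,7,W); sL=90/193, sR=90/373; mL=50940/71989, mR=-42255/71989; mL+mR=45/373 → advance +1; mR−mL=-93195/71989 → turn -1·90°
n=2: pose=(-3,7,N); sL=1/4, sR=5/26; mL=23/52, mR=-9/26; mL+mR=5/52 → advance +1; mR−mL=-41/52 → turn -1·90°
n=3: pose=(-3,8,E); sL=18/101, sR=90/313; mL=14724/31613, mR=-10179/31613; mL+mR=45/313 → advance +1; mR−mL=-24903/31613 → turn -1·90°
n=4: pose=(-2,8,S); sL=45/169, sR=45/109; mL=12510/18421, mR=-17415/36842; mL+mR=45/218 → advance +1; mR−mL=-42435/36842 → turn -1·90°
n=5: pose=(-2,7,W); sL=90/193, sR=90/373; mL=50940/71989, mR=-42255/71989; mL+mR=45/373 → advance +1; mR−mL=-93195/71989 → turn -1·90°
n=6: pose=(-3,7,N); sL=1/4, sR=5/26; mL=23/52, mR=-9/26; mL+mR=5/52 → advance +1; mR−mL=-41/52 → turn -1·90°
n=7: pose=(-3,8,E); sL=18/101, sR=90/313; mL=14724/31613, mR=-10179/31613; mL+mR=45/313 → advance +1; mR−mL=-24903/31613 → turn -1·90°

0 45/169 45/109 12510/18421 -17415/36842 -2 8 S
1 90/193 90/373 50940/71989 -42255/71989 -2 7 W
2 1/4 5/26 23/52 -9/26 -3 7 N
3 18/101 90/313 14724/31613 -10179/31613 -3 8 E
4 45/169 45/109 12510/18421 -17415/36842 -2 8 S
5 90/193 90/373 50940/71989 -42255/71989 -2 7 W
6 1/4 5/26 23/52 -9/26 -3 7 N
7 18/101 90/313 14724/31613 -10179/31613 -3 8 E
final -2 8 S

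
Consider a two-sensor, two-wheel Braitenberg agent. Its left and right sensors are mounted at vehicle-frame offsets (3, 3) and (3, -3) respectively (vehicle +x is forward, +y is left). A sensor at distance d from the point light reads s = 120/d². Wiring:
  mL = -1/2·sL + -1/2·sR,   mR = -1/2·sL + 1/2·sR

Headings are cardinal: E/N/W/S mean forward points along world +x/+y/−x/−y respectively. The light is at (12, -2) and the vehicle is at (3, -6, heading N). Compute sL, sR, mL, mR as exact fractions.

left sensor world pos  = (0, -3); dL² = 145
right sensor world pos = (6, -3); dR² = 37
sL = 120/145 = 24/29
sR = 120/37 = 120/37
mL = -1/2·sL + -1/2·sR = -2184/1073
mR = -1/2·sL + 1/2·sR = 1296/1073

24/29 120/37 -2184/1073 1296/1073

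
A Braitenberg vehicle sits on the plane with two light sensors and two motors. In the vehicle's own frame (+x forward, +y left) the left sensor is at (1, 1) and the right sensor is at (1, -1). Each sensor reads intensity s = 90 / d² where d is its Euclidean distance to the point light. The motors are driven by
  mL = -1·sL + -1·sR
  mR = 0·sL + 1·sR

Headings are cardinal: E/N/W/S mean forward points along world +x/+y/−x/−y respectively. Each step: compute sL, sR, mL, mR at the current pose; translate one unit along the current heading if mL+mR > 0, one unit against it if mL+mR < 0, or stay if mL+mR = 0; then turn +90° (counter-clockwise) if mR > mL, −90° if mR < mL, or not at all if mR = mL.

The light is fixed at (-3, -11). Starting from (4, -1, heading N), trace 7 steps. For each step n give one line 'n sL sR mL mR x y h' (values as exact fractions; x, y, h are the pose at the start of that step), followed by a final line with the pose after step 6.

0 90/157 18/37 -6156/5809 18/37 4 -1 N
1 9/10 45/68 -531/340 45/68 4 -2 W
2 18/29 90/113 -4644/3277 90/113 5 -2 S
3 45/101 5/9 -910/909 5/9 5 -1 E
4 90/157 18/37 -6156/5809 18/37 4 -1 N
5 9/10 45/68 -531/340 45/68 4 -2 W
6 18/29 90/113 -4644/3277 90/113 5 -2 S
final 5 -1 E

n=0: pose=(4,-1,N); sL=90/157, sR=18/37; mL=-6156/5809, mR=18/37; mL+mR=-90/157 → advance -1; mR−mL=8982/5809 → turn +1·90°
n=1: pose=(4,-2,W); sL=9/10, sR=45/68; mL=-531/340, mR=45/68; mL+mR=-9/10 → advance -1; mR−mL=189/85 → turn +1·90°
n=2: pose=(5,-2,S); sL=18/29, sR=90/113; mL=-4644/3277, mR=90/113; mL+mR=-18/29 → advance -1; mR−mL=7254/3277 → turn +1·90°
n=3: pose=(5,-1,E); sL=45/101, sR=5/9; mL=-910/909, mR=5/9; mL+mR=-45/101 → advance -1; mR−mL=1415/909 → turn +1·90°
n=4: pose=(4,-1,N); sL=90/157, sR=18/37; mL=-6156/5809, mR=18/37; mL+mR=-90/157 → advance -1; mR−mL=8982/5809 → turn +1·90°
n=5: pose=(4,-2,W); sL=9/10, sR=45/68; mL=-531/340, mR=45/68; mL+mR=-9/10 → advance -1; mR−mL=189/85 → turn +1·90°
n=6: pose=(5,-2,S); sL=18/29, sR=90/113; mL=-4644/3277, mR=90/113; mL+mR=-18/29 → advance -1; mR−mL=7254/3277 → turn +1·90°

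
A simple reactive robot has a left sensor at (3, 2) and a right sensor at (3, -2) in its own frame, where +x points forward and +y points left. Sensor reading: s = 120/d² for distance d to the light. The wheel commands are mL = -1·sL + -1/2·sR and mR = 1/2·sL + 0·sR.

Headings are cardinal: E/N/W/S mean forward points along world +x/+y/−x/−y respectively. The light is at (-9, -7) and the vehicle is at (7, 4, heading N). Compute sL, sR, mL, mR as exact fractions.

left sensor world pos  = (5, 7); dL² = 392
right sensor world pos = (9, 7); dR² = 520
sL = 120/392 = 15/49
sR = 120/520 = 3/13
mL = -1·sL + -1/2·sR = -537/1274
mR = 1/2·sL + 0·sR = 15/98

15/49 3/13 -537/1274 15/98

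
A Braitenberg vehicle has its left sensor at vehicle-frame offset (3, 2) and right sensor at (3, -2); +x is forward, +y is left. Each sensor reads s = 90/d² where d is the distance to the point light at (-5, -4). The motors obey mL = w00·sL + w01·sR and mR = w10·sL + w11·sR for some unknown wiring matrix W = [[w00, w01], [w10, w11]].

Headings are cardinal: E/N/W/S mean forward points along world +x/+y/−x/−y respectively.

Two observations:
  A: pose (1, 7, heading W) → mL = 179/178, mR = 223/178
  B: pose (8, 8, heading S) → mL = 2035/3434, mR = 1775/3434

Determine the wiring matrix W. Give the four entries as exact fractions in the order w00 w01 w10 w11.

obs A: pose=(1,7,W) → sL=1, sR=45/89, mL=179/178, mR=223/178
obs B: pose=(8,8,S) → sL=5/17, sR=45/101, mL=2035/3434, mR=1775/3434
sensor matrix S = [[1, 45/89], [5/17, 45/101]]; det S = 45360/152813
solve [mL_A; mL_B] = S·[w00; w01] and [mR_A; mR_B] = S·[w10; w11]:
  w00 = 1/2, w01 = 1, w10 = 1, w11 = 1/2

1/2 1 1 1/2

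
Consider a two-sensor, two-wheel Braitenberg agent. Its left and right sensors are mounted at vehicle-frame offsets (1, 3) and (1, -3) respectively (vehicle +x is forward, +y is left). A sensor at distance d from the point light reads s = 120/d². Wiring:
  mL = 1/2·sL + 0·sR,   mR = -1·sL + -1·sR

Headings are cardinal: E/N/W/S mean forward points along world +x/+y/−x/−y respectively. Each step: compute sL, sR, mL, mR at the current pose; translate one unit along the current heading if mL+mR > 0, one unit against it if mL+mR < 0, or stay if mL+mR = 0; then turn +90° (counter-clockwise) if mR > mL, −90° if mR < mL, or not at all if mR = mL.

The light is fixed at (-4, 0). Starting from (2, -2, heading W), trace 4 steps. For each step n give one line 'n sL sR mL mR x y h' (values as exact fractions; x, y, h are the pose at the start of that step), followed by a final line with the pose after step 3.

0 12/5 60/13 6/5 -456/65 2 -2 W
1 120/17 120/101 60/17 -14160/1717 3 -2 N
2 15/8 6/5 15/16 -123/40 3 -3 E
3 120/97 24/5 60/97 -2928/485 2 -3 S
final 2 -2 W

n=0: pose=(2,-2,W); sL=12/5, sR=60/13; mL=6/5, mR=-456/65; mL+mR=-378/65 → advance -1; mR−mL=-534/65 → turn -1·90°
n=1: pose=(3,-2,N); sL=120/17, sR=120/101; mL=60/17, mR=-14160/1717; mL+mR=-8100/1717 → advance -1; mR−mL=-20220/1717 → turn -1·90°
n=2: pose=(3,-3,E); sL=15/8, sR=6/5; mL=15/16, mR=-123/40; mL+mR=-171/80 → advance -1; mR−mL=-321/80 → turn -1·90°
n=3: pose=(2,-3,S); sL=120/97, sR=24/5; mL=60/97, mR=-2928/485; mL+mR=-2628/485 → advance -1; mR−mL=-3228/485 → turn -1·90°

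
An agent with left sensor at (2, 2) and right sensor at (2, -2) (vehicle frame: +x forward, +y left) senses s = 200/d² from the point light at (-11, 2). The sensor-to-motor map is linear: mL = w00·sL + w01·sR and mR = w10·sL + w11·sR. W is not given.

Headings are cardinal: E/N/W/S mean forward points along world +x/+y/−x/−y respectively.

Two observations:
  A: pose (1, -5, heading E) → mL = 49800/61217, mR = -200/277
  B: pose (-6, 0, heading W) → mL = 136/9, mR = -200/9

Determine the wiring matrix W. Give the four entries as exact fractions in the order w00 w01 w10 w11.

obs A: pose=(1,-5,E) → sL=200/221, sR=200/277, mL=49800/61217, mR=-200/277
obs B: pose=(-6,0,W) → sL=8, sR=200/9, mL=136/9, mR=-200/9
sensor matrix S = [[200/221, 200/277], [8, 200/9]]; det S = 7897600/550953
solve [mL_A; mL_B] = S·[w00; w01] and [mR_A; mR_B] = S·[w10; w11]:
  w00 = 1/2, w01 = 1/2, w10 = 0, w11 = -1

1/2 1/2 0 -1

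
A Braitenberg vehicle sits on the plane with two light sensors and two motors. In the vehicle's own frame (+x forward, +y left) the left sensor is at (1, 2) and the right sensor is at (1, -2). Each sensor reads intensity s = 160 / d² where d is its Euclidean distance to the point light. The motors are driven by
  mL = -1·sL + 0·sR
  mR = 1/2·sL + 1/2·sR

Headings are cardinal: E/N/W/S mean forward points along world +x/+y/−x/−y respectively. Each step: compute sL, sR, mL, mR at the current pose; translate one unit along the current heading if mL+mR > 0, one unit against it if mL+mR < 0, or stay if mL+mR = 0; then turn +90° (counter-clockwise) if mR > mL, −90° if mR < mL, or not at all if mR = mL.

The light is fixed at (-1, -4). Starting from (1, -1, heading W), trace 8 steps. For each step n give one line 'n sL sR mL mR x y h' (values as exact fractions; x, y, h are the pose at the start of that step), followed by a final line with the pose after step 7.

0 80 80/13 -80 560/13 1 -1 W
1 160/29 32 -160/29 544/29 2 -1 S
2 5 10 -5 15/2 2 -2 E
3 160/13 32/9 -160/13 928/117 3 -2 N
4 16 80/9 -16 112/9 3 -3 W
5 160/49 160/9 -160/49 4640/441 4 -3 S
6 4 4 -4 4 4 -4 E
7 16 16/5 -16 48/5 4 -4 N
final 4 -5 W

n=0: pose=(1,-1,W); sL=80, sR=80/13; mL=-80, mR=560/13; mL+mR=-480/13 → advance -1; mR−mL=1600/13 → turn +1·90°
n=1: pose=(2,-1,S); sL=160/29, sR=32; mL=-160/29, mR=544/29; mL+mR=384/29 → advance +1; mR−mL=704/29 → turn +1·90°
n=2: pose=(2,-2,E); sL=5, sR=10; mL=-5, mR=15/2; mL+mR=5/2 → advance +1; mR−mL=25/2 → turn +1·90°
n=3: pose=(3,-2,N); sL=160/13, sR=32/9; mL=-160/13, mR=928/117; mL+mR=-512/117 → advance -1; mR−mL=2368/117 → turn +1·90°
n=4: pose=(3,-3,W); sL=16, sR=80/9; mL=-16, mR=112/9; mL+mR=-32/9 → advance -1; mR−mL=256/9 → turn +1·90°
n=5: pose=(4,-3,S); sL=160/49, sR=160/9; mL=-160/49, mR=4640/441; mL+mR=3200/441 → advance +1; mR−mL=6080/441 → turn +1·90°
n=6: pose=(4,-4,E); sL=4, sR=4; mL=-4, mR=4; mL+mR=0 → advance +0; mR−mL=8 → turn +1·90°
n=7: pose=(4,-4,N); sL=16, sR=16/5; mL=-16, mR=48/5; mL+mR=-32/5 → advance -1; mR−mL=128/5 → turn +1·90°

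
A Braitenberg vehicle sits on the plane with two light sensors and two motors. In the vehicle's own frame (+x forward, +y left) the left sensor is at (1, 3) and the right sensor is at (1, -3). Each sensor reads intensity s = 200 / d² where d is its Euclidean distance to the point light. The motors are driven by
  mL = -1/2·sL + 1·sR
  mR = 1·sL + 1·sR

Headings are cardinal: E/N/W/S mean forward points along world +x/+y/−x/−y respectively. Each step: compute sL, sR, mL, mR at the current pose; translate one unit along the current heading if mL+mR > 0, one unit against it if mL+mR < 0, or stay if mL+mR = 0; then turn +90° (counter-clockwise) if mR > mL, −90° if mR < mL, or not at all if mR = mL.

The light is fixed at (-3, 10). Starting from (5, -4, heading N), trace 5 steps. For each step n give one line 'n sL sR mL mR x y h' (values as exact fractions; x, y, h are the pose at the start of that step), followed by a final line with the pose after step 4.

0 100/97 20/29 490/2813 4840/2813 5 -4 N
1 40/61 200/149 9220/9089 18160/9089 5 -3 W
2 25/37 50/53 2375/3922 3175/1961 4 -3 S
3 40/37 200/353 340/13061 21520/13061 4 -4 E
4 100/97 20/29 490/2813 4840/2813 5 -4 N
final 5 -3 W

n=0: pose=(5,-4,N); sL=100/97, sR=20/29; mL=490/2813, mR=4840/2813; mL+mR=5330/2813 → advance +1; mR−mL=150/97 → turn +1·90°
n=1: pose=(5,-3,W); sL=40/61, sR=200/149; mL=9220/9089, mR=18160/9089; mL+mR=27380/9089 → advance +1; mR−mL=60/61 → turn +1·90°
n=2: pose=(4,-3,S); sL=25/37, sR=50/53; mL=2375/3922, mR=3175/1961; mL+mR=8725/3922 → advance +1; mR−mL=75/74 → turn +1·90°
n=3: pose=(4,-4,E); sL=40/37, sR=200/353; mL=340/13061, mR=21520/13061; mL+mR=21860/13061 → advance +1; mR−mL=60/37 → turn +1·90°
n=4: pose=(5,-4,N); sL=100/97, sR=20/29; mL=490/2813, mR=4840/2813; mL+mR=5330/2813 → advance +1; mR−mL=150/97 → turn +1·90°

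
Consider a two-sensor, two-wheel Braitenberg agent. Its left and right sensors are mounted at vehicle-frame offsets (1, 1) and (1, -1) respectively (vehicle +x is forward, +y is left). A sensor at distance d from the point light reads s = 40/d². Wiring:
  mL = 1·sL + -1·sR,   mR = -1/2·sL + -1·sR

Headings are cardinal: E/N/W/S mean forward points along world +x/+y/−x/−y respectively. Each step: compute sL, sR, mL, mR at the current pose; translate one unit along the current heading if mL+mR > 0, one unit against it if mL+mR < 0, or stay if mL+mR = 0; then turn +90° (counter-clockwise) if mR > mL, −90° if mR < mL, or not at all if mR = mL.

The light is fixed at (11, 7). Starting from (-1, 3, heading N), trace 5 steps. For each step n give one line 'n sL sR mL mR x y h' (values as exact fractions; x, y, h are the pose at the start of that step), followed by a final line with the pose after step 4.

n=0: pose=(-1,3,N); sL=20/89, sR=4/13; mL=-96/1157, mR=-486/1157; mL+mR=-582/1157 → advance -1; mR−mL=-30/89 → turn -1·90°
n=1: pose=(-1,2,E); sL=40/137, sR=40/157; mL=800/21509, mR=-8620/21509; mL+mR=-7820/21509 → advance -1; mR−mL=-60/137 → turn -1·90°
n=2: pose=(-2,2,S); sL=2/9, sR=5/29; mL=13/261, mR=-74/261; mL+mR=-61/261 → advance -1; mR−mL=-1/3 → turn -1·90°
n=3: pose=(-2,3,W); sL=40/221, sR=8/41; mL=-128/9061, mR=-2588/9061; mL+mR=-2716/9061 → advance -1; mR−mL=-60/221 → turn -1·90°
n=4: pose=(-1,3,N); sL=20/89, sR=4/13; mL=-96/1157, mR=-486/1157; mL+mR=-582/1157 → advance -1; mR−mL=-30/89 → turn -1·90°

0 20/89 4/13 -96/1157 -486/1157 -1 3 N
1 40/137 40/157 800/21509 -8620/21509 -1 2 E
2 2/9 5/29 13/261 -74/261 -2 2 S
3 40/221 8/41 -128/9061 -2588/9061 -2 3 W
4 20/89 4/13 -96/1157 -486/1157 -1 3 N
final -1 2 E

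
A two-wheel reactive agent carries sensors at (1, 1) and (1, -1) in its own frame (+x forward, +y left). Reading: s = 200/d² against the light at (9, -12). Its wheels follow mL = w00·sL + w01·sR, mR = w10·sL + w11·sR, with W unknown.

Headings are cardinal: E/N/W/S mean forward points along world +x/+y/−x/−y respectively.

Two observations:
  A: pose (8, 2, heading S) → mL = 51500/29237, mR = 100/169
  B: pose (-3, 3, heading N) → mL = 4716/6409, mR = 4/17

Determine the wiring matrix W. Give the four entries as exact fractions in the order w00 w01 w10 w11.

obs A: pose=(8,2,S) → sL=200/169, sR=200/173, mL=51500/29237, mR=100/169
obs B: pose=(-3,3,N) → sL=8/17, sR=200/377, mL=4716/6409, mR=4/17
sensor matrix S = [[200/169, 200/173], [8/17, 200/377]]; det S = 15699200/187379933
solve [mL_A; mL_B] = S·[w00; w01] and [mR_A; mR_B] = S·[w10; w11]:
  w00 = 1, w01 = 1/2, w10 = 1/2, w11 = 0

1 1/2 1/2 0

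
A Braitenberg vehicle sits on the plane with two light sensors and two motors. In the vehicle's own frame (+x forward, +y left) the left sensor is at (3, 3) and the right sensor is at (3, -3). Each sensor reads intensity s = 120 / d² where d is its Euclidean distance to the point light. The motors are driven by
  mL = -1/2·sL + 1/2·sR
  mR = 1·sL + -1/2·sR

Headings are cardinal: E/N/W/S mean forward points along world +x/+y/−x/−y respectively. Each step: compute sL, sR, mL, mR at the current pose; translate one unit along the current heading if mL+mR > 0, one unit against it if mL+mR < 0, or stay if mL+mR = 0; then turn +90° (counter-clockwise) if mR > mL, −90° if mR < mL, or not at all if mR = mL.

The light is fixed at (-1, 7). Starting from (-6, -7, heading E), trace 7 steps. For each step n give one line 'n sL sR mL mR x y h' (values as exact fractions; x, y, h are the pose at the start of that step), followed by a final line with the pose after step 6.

n=0: pose=(-6,-7,E); sL=24/25, sR=120/293; mL=-2016/7325, mR=5532/7325; mL+mR=12/25 → advance +1; mR−mL=7548/7325 → turn +1·90°
n=1: pose=(-5,-7,N); sL=12/17, sR=60/61; mL=144/1037, mR=222/1037; mL+mR=6/17 → advance +1; mR−mL=78/1037 → turn +1·90°
n=2: pose=(-5,-6,W); sL=24/61, sR=120/149; mL=1872/9089, mR=-84/9089; mL+mR=12/61 → advance +1; mR−mL=-1956/9089 → turn -1·90°
n=3: pose=(-6,-6,N); sL=30/41, sR=15/13; mL=225/1066, mR=165/1066; mL+mR=15/41 → advance +1; mR−mL=-30/533 → turn -1·90°
n=4: pose=(-6,-5,E); sL=24/17, sR=120/229; mL=-1728/3893, mR=4476/3893; mL+mR=12/17 → advance +1; mR−mL=6204/3893 → turn +1·90°
n=5: pose=(-5,-5,N); sL=12/13, sR=60/41; mL=144/533, mR=102/533; mL+mR=6/13 → advance +1; mR−mL=-42/533 → turn -1·90°
n=6: pose=(-5,-4,E); sL=24/13, sR=120/197; mL=-1584/2561, mR=3948/2561; mL+mR=12/13 → advance +1; mR−mL=5532/2561 → turn +1·90°

0 24/25 120/293 -2016/7325 5532/7325 -6 -7 E
1 12/17 60/61 144/1037 222/1037 -5 -7 N
2 24/61 120/149 1872/9089 -84/9089 -5 -6 W
3 30/41 15/13 225/1066 165/1066 -6 -6 N
4 24/17 120/229 -1728/3893 4476/3893 -6 -5 E
5 12/13 60/41 144/533 102/533 -5 -5 N
6 24/13 120/197 -1584/2561 3948/2561 -5 -4 E
final -4 -4 N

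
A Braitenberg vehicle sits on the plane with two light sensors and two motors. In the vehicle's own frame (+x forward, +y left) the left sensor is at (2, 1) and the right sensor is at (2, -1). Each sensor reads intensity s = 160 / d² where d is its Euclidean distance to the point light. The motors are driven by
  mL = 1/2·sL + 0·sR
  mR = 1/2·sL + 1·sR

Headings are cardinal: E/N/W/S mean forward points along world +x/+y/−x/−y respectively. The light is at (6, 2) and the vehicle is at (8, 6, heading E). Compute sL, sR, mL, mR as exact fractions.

160/41 32/5 80/41 1712/205

left sensor world pos  = (10, 7); dL² = 41
right sensor world pos = (10, 5); dR² = 25
sL = 160/41 = 160/41
sR = 160/25 = 32/5
mL = 1/2·sL + 0·sR = 80/41
mR = 1/2·sL + 1·sR = 1712/205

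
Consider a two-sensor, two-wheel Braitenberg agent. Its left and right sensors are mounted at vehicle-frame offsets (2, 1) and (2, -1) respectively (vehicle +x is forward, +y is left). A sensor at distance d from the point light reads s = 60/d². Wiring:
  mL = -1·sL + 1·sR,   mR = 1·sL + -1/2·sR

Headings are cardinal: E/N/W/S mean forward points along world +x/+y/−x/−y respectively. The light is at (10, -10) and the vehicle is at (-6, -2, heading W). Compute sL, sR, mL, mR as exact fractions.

left sensor world pos  = (-8, -3); dL² = 373
right sensor world pos = (-8, -1); dR² = 405
sL = 60/373 = 60/373
sR = 60/405 = 4/27
mL = -1·sL + 1·sR = -128/10071
mR = 1·sL + -1/2·sR = 874/10071

60/373 4/27 -128/10071 874/10071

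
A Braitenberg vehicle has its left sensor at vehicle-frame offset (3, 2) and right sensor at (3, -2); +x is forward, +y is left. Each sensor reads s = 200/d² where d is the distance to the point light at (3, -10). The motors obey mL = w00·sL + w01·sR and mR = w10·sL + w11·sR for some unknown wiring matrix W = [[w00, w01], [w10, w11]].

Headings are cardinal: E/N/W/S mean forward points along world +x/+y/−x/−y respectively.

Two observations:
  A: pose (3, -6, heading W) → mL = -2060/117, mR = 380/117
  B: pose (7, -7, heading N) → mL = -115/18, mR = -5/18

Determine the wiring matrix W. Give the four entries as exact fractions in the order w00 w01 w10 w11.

obs A: pose=(3,-6,W) → sL=200/13, sR=40/9, mL=-2060/117, mR=380/117
obs B: pose=(7,-7,N) → sL=5, sR=25/9, mL=-115/18, mR=-5/18
sensor matrix S = [[200/13, 40/9], [5, 25/9]]; det S = 800/39
solve [mL_A; mL_B] = S·[w00; w01] and [mR_A; mR_B] = S·[w10; w11]:
  w00 = -1, w01 = -1/2, w10 = 1/2, w11 = -1

-1 -1/2 1/2 -1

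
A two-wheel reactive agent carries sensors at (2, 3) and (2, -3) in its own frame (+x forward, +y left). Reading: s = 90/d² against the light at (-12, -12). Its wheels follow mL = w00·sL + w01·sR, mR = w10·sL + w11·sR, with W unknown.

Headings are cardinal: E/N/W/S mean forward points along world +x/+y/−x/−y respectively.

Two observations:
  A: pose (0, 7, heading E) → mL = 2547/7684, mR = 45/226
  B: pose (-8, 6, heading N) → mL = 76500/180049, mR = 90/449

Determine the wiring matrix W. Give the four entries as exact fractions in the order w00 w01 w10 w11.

1 1 0 1

obs A: pose=(0,7,E) → sL=9/68, sR=45/226, mL=2547/7684, mR=45/226
obs B: pose=(-8,6,N) → sL=90/401, sR=90/449, mL=76500/180049, mR=90/449
sensor matrix S = [[9/68, 45/226], [90/401, 90/449]]; det S = -12561885/691748258
solve [mL_A; mL_B] = S·[w00; w01] and [mR_A; mR_B] = S·[w10; w11]:
  w00 = 1, w01 = 1, w10 = 0, w11 = 1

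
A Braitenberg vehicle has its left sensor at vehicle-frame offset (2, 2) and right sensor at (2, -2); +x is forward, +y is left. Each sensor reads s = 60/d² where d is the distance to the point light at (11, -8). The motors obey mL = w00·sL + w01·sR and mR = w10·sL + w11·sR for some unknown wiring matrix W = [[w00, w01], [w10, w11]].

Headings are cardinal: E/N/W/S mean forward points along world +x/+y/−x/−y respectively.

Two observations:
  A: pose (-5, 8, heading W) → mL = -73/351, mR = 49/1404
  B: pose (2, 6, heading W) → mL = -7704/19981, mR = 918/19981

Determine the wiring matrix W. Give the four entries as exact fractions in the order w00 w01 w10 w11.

obs A: pose=(-5,8,W) → sL=3/26, sR=5/54, mL=-73/351, mR=49/1404
obs B: pose=(2,6,W) → sL=12/53, sR=60/377, mL=-7704/19981, mR=918/19981
sensor matrix S = [[3/26, 5/54], [12/53, 60/377]]; det S = -6080/2337777
solve [mL_A; mL_B] = S·[w00; w01] and [mR_A; mR_B] = S·[w10; w11]:
  w00 = -1, w01 = -1, w10 = -1/2, w11 = 1

-1 -1 -1/2 1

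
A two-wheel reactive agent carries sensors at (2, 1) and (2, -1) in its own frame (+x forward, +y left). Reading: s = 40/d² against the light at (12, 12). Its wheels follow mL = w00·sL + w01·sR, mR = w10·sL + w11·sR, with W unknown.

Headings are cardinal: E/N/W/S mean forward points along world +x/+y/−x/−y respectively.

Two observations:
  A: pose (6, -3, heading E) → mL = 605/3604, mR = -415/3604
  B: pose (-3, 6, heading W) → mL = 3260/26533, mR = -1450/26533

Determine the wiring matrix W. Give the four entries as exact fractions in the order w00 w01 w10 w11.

obs A: pose=(6,-3,E) → sL=10/53, sR=5/34, mL=605/3604, mR=-415/3604
obs B: pose=(-3,6,W) → sL=20/169, sR=20/157, mL=3260/26533, mR=-1450/26533
sensor matrix S = [[10/53, 5/34], [20/169, 20/157]]; det S = 158550/23906233
solve [mL_A; mL_B] = S·[w00; w01] and [mR_A; mR_B] = S·[w10; w11]:
  w00 = 1/2, w01 = 1/2, w10 = -1, w11 = 1/2

1/2 1/2 -1 1/2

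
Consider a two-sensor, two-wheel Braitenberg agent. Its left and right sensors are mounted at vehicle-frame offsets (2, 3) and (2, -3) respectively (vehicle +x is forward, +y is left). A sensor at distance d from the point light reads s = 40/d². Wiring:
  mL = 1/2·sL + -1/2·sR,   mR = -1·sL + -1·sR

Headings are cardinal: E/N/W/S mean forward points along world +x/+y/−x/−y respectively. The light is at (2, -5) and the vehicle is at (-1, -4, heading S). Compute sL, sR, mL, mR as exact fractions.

left sensor world pos  = (2, -6); dL² = 1
right sensor world pos = (-4, -6); dR² = 37
sL = 40/1 = 40
sR = 40/37 = 40/37
mL = 1/2·sL + -1/2·sR = 720/37
mR = -1·sL + -1·sR = -1520/37

40 40/37 720/37 -1520/37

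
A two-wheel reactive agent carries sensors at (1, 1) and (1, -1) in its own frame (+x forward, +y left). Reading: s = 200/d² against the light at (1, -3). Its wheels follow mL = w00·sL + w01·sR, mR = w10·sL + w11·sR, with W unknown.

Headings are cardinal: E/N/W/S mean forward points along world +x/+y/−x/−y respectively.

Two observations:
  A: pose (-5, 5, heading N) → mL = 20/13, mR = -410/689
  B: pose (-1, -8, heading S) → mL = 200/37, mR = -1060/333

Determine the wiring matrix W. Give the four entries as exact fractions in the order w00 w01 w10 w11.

1 0 -1 1/2

obs A: pose=(-5,5,N) → sL=20/13, sR=100/53, mL=20/13, mR=-410/689
obs B: pose=(-1,-8,S) → sL=200/37, sR=40/9, mL=200/37, mR=-1060/333
sensor matrix S = [[20/13, 100/53], [200/37, 40/9]]; det S = -771200/229437
solve [mL_A; mL_B] = S·[w00; w01] and [mR_A; mR_B] = S·[w10; w11]:
  w00 = 1, w01 = 0, w10 = -1, w11 = 1/2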